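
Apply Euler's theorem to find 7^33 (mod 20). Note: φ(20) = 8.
By Euler: 7^{8} ≡ 1 (mod 20) since gcd(7, 20) = 1. 33 = 4×8 + 1. So 7^{33} ≡ 7^{1} ≡ 7 (mod 20)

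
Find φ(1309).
960

Prime factorization: 1309 = 7 × 11 × 17
Using the formula φ(n) = n × Π(1 - 1/p) for each prime factor p:
φ(1309) = 1309 × (1 - 1/7) × (1 - 1/11) × (1 - 1/17)
φ(1309) = 960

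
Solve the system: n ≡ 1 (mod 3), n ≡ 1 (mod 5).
M = 3 × 5 = 15. M₁ = 5, y₁ ≡ 2 (mod 3). M₂ = 3, y₂ ≡ 2 (mod 5). n = 1×5×2 + 1×3×2 ≡ 1 (mod 15)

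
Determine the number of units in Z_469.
396

Prime factorization: 469 = 7 × 67
Using the formula φ(n) = n × Π(1 - 1/p) for each prime factor p:
φ(469) = 469 × (1 - 1/7) × (1 - 1/67)
φ(469) = 396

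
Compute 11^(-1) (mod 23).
11^(-1) ≡ 21 (mod 23). Verification: 11 × 21 = 231 ≡ 1 (mod 23)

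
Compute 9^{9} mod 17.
9

Using successive squaring:
Binary expansion of 9: 1001
Powers of 9 mod 17 (each is the square of the previous):
  9^1 ≡ 9 (mod 17)
  9^2 ≡ 9² = 81 ≡ 13 (mod 17)
  9^4 ≡ 13² = 169 ≡ 16 (mod 17)
  9^8 ≡ 16² = 256 ≡ 1 (mod 17)
9 = 8 + 1, so 9^9 = 9^8 × 9^1 ≡ 1 × 9 (mod 17)
Multiplying step by step:
  1 × 9 = 9 ≡ 9 (mod 17)
Result: 9^9 ≡ 9 (mod 17)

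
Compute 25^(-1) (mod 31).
25^(-1) ≡ 5 (mod 31). Verification: 25 × 5 = 125 ≡ 1 (mod 31)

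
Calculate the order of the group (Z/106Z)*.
52

Prime factorization: 106 = 2 × 53
Using the formula φ(n) = n × Π(1 - 1/p) for each prime factor p:
φ(106) = 106 × (1 - 1/2) × (1 - 1/53)
φ(106) = 52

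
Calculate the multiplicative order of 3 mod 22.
Powers of 3 mod 22: 3^1≡3, 3^2≡9, 3^3≡5, 3^4≡15, 3^5≡1. Order = 5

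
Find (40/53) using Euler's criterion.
(40/53) = 40^{26} mod 53 = 1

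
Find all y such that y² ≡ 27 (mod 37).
The square roots of 27 mod 37 are 8 and 29. Verify: 8² = 64 ≡ 27 (mod 37)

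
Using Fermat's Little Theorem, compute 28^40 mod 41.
By Fermat's Little Theorem, 28^{40} ≡ 1 (mod 41) since 41 is prime and gcd(28, 41) = 1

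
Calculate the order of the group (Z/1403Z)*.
1320

Prime factorization: 1403 = 23 × 61
Using the formula φ(n) = n × Π(1 - 1/p) for each prime factor p:
φ(1403) = 1403 × (1 - 1/23) × (1 - 1/61)
φ(1403) = 1320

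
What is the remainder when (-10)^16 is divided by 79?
Using repeated squaring. (-10) ≡ 69 (mod 79). 16 = 16 (binary 10000). Repeated squaring mod 79: 69^1 ≡ 69; 69^2 ≡ 69² = 4761 ≡ 21; 69^4 ≡ 21² = 441 ≡ 46; 69^8 ≡ 46² = 2116 ≡ 62; 69^16 ≡ 62² = 3844 ≡ 52. So (-10)^16 ≡ 52 (mod 79).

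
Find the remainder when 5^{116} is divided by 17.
By Fermat: 5^{16} ≡ 1 (mod 17). 116 = 7×16 + 4. So 5^{116} ≡ 5^{4} ≡ 13 (mod 17)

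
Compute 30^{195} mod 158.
78

Using successive squaring:
Binary expansion of 195: 11000011
Powers of 30 mod 158 (each is the square of the previous):
  30^1 ≡ 30 (mod 158)
  30^2 ≡ 30² = 900 ≡ 110 (mod 158)
  30^4 ≡ 110² = 12100 ≡ 92 (mod 158)
  30^8 ≡ 92² = 8464 ≡ 90 (mod 158)
  30^16 ≡ 90² = 8100 ≡ 42 (mod 158)
  30^32 ≡ 42² = 1764 ≡ 26 (mod 158)
  30^64 ≡ 26² = 676 ≡ 44 (mod 158)
  30^128 ≡ 44² = 1936 ≡ 40 (mod 158)
195 = 128 + 64 + 2 + 1, so 30^195 = 30^128 × 30^64 × 30^2 × 30^1 ≡ 40 × 44 × 110 × 30 (mod 158)
Multiplying step by step:
  40 × 44 = 1760 ≡ 22 (mod 158)
  22 × 110 = 2420 ≡ 50 (mod 158)
  50 × 30 = 1500 ≡ 78 (mod 158)
Result: 30^195 ≡ 78 (mod 158)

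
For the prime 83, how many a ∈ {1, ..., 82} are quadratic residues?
For prime 83, there are (p-1)/2 = (83-1)/2 = 41 quadratic residues (excluding 0).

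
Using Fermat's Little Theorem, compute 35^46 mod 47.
By Fermat's Little Theorem, 35^{46} ≡ 1 (mod 47) since 47 is prime and gcd(35, 47) = 1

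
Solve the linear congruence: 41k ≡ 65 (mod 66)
37

Since gcd(41, 66) = 1 divides 65, a solution exists.
Multiply both sides by the inverse of 41 mod 66:
  41^(-1) mod 66 = 29
  x ≡ 29 × 65 ≡ 1885 ≡ 37 (mod 66)
Verification: 41 × 37 = 1517 = 22 × 66 + 65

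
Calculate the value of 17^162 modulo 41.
Using Fermat: 17^{40} ≡ 1 (mod 41). 162 ≡ 2 (mod 40). So 17^{162} ≡ 17^{2} ≡ 2 (mod 41)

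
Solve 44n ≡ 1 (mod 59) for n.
55

Using Extended Euclidean Algorithm:
gcd(44, 59) = 1
Bezout coefficients: 44 × -4 + 59 × 3 = 1
So 44 × -4 ≡ 1 (mod 59)
The inverse is -4 mod 59 = 55
Verification: 44 × 55 = 2420 = 41 × 59 + 1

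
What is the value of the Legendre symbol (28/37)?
(28/37) = 28^{18} mod 37 = 1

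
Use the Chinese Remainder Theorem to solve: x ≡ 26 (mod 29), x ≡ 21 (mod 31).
548

Using the Chinese Remainder Theorem:
M = product of moduli = 899
For equation 1: M_1 = 31, 31 ≡ 2 (mod 29), inverse of 31 mod 29 is 15 (check: 2 × 15 = 30 ≡ 1 (mod 29))
For equation 2: M_2 = 29, 29 ≡ 29 (mod 31), inverse of 29 mod 31 is 15 (check: 29 × 15 = 435 ≡ 1 (mod 31))
Combine: x ≡ Σ r_i×M_i×(M_i⁻¹ mod m_i) = 26×31×15 + 21×29×15 = 12090 + 9135 = 21225
21225 mod 899 = 548
x ≡ 548 (mod 899)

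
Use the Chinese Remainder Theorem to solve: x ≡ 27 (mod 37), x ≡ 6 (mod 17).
397

Using the Chinese Remainder Theorem:
M = product of moduli = 629
For equation 1: M_1 = 17, 17 ≡ 17 (mod 37), inverse of 17 mod 37 is 24 (check: 17 × 24 = 408 ≡ 1 (mod 37))
For equation 2: M_2 = 37, 37 ≡ 3 (mod 17), inverse of 37 mod 17 is 6 (check: 3 × 6 = 18 ≡ 1 (mod 17))
Combine: x ≡ Σ r_i×M_i×(M_i⁻¹ mod m_i) = 27×17×24 + 6×37×6 = 11016 + 1332 = 12348
12348 mod 629 = 397
x ≡ 397 (mod 629)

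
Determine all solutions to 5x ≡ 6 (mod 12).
6

Since gcd(5, 12) = 1 divides 6, a solution exists.
Multiply both sides by the inverse of 5 mod 12:
  5^(-1) mod 12 = 5
  x ≡ 5 × 6 ≡ 30 ≡ 6 (mod 12)
Verification: 5 × 6 = 30 = 2 × 12 + 6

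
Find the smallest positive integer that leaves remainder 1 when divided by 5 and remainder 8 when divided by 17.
M = 5 × 17 = 85. M₁ = 17, y₁ ≡ 3 (mod 5). M₂ = 5, y₂ ≡ 7 (mod 17). t = 1×17×3 + 8×5×7 ≡ 76 (mod 85). The smallest positive such number is 76.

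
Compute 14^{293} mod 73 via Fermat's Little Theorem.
33

By Fermat's Little Theorem, a^(p-1) ≡ 1 (mod p) for prime p and gcd(a, p) = 1
Here p = 73, so 14^72 ≡ 1 (mod 73)
We can reduce the exponent: 293 mod 72 = 5
So 14^293 ≡ 14^5 (mod 73)
Computing: 14^5 mod 73 = 33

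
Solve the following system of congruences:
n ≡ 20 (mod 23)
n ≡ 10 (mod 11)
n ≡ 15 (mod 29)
4597

Using the Chinese Remainder Theorem:
M = product of moduli = 7337
For equation 1: M_1 = 319, 319 ≡ 20 (mod 23), inverse of 319 mod 23 is 15 (check: 20 × 15 = 300 ≡ 1 (mod 23))
For equation 2: M_2 = 667, 667 ≡ 7 (mod 11), inverse of 667 mod 11 is 8 (check: 7 × 8 = 56 ≡ 1 (mod 11))
For equation 3: M_3 = 253, 253 ≡ 21 (mod 29), inverse of 253 mod 29 is 18 (check: 21 × 18 = 378 ≡ 1 (mod 29))
Combine: n ≡ Σ r_i×M_i×(M_i⁻¹ mod m_i) = 20×319×15 + 10×667×8 + 15×253×18 = 95700 + 53360 + 68310 = 217370
217370 mod 7337 = 4597
n ≡ 4597 (mod 7337)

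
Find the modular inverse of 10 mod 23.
10^(-1) ≡ 7 (mod 23). Verification: 10 × 7 = 70 ≡ 1 (mod 23)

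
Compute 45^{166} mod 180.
45

Using successive squaring:
Binary expansion of 166: 10100110
Powers of 45 mod 180 (each is the square of the previous):
  45^1 ≡ 45 (mod 180)
  45^2 ≡ 45² = 2025 ≡ 45 (mod 180)
  45^4 ≡ 45² = 2025 ≡ 45 (mod 180)
  45^8 ≡ 45² = 2025 ≡ 45 (mod 180)
  45^16 ≡ 45² = 2025 ≡ 45 (mod 180)
  45^32 ≡ 45² = 2025 ≡ 45 (mod 180)
  45^64 ≡ 45² = 2025 ≡ 45 (mod 180)
  45^128 ≡ 45² = 2025 ≡ 45 (mod 180)
166 = 128 + 32 + 4 + 2, so 45^166 = 45^128 × 45^32 × 45^4 × 45^2 ≡ 45 × 45 × 45 × 45 (mod 180)
Multiplying step by step:
  45 × 45 = 2025 ≡ 45 (mod 180)
  45 × 45 = 2025 ≡ 45 (mod 180)
  45 × 45 = 2025 ≡ 45 (mod 180)
Result: 45^166 ≡ 45 (mod 180)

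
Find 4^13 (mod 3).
Using Fermat: 4^{2} ≡ 1 (mod 3). 13 ≡ 1 (mod 2). So 4^{13} ≡ 4^{1} ≡ 1 (mod 3)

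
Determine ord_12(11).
Powers of 11 mod 12: 11^1≡11, 11^2≡1. Order = 2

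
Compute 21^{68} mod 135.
81

Using successive squaring:
Binary expansion of 68: 1000100
Powers of 21 mod 135 (each is the square of the previous):
  21^1 ≡ 21 (mod 135)
  21^2 ≡ 21² = 441 ≡ 36 (mod 135)
  21^4 ≡ 36² = 1296 ≡ 81 (mod 135)
  21^8 ≡ 81² = 6561 ≡ 81 (mod 135)
  21^16 ≡ 81² = 6561 ≡ 81 (mod 135)
  21^32 ≡ 81² = 6561 ≡ 81 (mod 135)
  21^64 ≡ 81² = 6561 ≡ 81 (mod 135)
68 = 64 + 4, so 21^68 = 21^64 × 21^4 ≡ 81 × 81 (mod 135)
Multiplying step by step:
  81 × 81 = 6561 ≡ 81 (mod 135)
Result: 21^68 ≡ 81 (mod 135)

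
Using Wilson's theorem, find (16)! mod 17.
By Wilson's theorem, (16)! ≡ -1 ≡ 16 (mod 17)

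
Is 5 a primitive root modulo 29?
No

To verify, check if 5^(28/q) ≢ 1 (mod 29) for each prime divisor q of 28
Divisors of 28 = 28: [1, 2, 4, 7, 14, 28]
  5^(28/2) = 5^14 ≡ 1 (mod 29)
  5^(28/7) = 5^4 ≡ 16 (mod 29)
Conclusion: 5 is not a primitive root modulo 29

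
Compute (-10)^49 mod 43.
Using Fermat: (-10)^{42} ≡ 1 (mod 43). 49 ≡ 7 (mod 42). So (-10)^{49} ≡ (-10)^{7} ≡ 37 (mod 43)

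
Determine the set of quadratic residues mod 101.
QRs mod 101: {1, 4, 5, 6, 9, 13, 14, 16, 17, 19, 20, 21, 22, 23, 24, 25, 30, 31, 33, 36, 37, 43, 45, 47, 49, 52, 54, 56, 58, 64, 65, 68, 70, 71, 76, 77, 78, 79, 80, 81, 82, 84, 85, 87, 88, 92, 95, 96, 97, 100}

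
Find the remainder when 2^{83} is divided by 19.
By Fermat: 2^{18} ≡ 1 (mod 19). 83 = 4×18 + 11. So 2^{83} ≡ 2^{11} ≡ 15 (mod 19)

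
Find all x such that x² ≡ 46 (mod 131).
The square roots of 46 mod 131 are 35 and 96. Verify: 35² = 1225 ≡ 46 (mod 131)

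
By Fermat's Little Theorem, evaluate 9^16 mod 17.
By Fermat's Little Theorem, 9^{16} ≡ 1 (mod 17) since 17 is prime and gcd(9, 17) = 1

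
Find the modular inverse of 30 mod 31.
30^(-1) ≡ 30 (mod 31). Verification: 30 × 30 = 900 ≡ 1 (mod 31)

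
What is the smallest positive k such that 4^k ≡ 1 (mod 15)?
Powers of 4 mod 15: 4^1≡4, 4^2≡1. Order = 2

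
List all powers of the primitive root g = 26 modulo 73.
g^1, g^2, ..., g^{72} mod 73: {26, 19, 56, 69, 42, 70, 68, 16, 51, 12, 20, 9, 15, 25, 66, 37, 13, 46, 28, 71, 21, 35, 34, 8, 62, 6, 10, 41, 44, 49, 33, 55, 43, 23, 14, 72, 47, 54, 17, 4, 31, 3, 5, 57, 22, 61, 53, 64, 58, 48, 7, 36, 60, 27, 45, 2, 52, 38, 39, 65, 11, 67, 63, 32, 29, 24, 40, 18, 30, 50, 59, 1}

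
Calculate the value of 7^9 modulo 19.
9 = 8 + 1 (binary 1001). Repeated squaring mod 19: 7^1 ≡ 7; 7^2 ≡ 7² = 49 ≡ 11; 7^4 ≡ 11² = 121 ≡ 7; 7^8 ≡ 7² = 49 ≡ 11. Multiply: 7^9 = 7^8 × 7^1 ≡ 11 × 7 (mod 19): 11 × 7 = 77 ≡ 1. So 7^9 ≡ 1 (mod 19).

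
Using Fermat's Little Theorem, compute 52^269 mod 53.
By Fermat: 52^{52} ≡ 1 (mod 53). 269 = 5×52 + 9. So 52^{269} ≡ 52^{9} ≡ 52 (mod 53)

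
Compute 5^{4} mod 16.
1

Using successive squaring:
Binary expansion of 4: 100
Powers of 5 mod 16 (each is the square of the previous):
  5^1 ≡ 5 (mod 16)
  5^2 ≡ 5² = 25 ≡ 9 (mod 16)
  5^4 ≡ 9² = 81 ≡ 1 (mod 16)
4 is a power of 2, so 5^4 is the last square: ≡ 1 (mod 16)
Result: 5^4 ≡ 1 (mod 16)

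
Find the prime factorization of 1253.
7 × 179

Divide by primes starting from smallest:
1253 ÷ 7 = 179
179 ÷ 179 = 1

1253 = 7 × 179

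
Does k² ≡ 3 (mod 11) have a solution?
By Euler's criterion: 3^{5} ≡ 1 (mod 11). Since this equals 1, 3 is a QR.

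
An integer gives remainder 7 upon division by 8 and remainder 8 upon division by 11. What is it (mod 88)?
M = 8 × 11 = 88. M₁ = 11, y₁ ≡ 3 (mod 8). M₂ = 8, y₂ ≡ 7 (mod 11). z = 7×11×3 + 8×8×7 ≡ 63 (mod 88). The smallest positive such number is 63.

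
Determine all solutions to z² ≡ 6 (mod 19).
The square roots of 6 mod 19 are 5 and 14. Verify: 5² = 25 ≡ 6 (mod 19)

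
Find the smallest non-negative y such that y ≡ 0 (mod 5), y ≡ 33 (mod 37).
70

Using the Chinese Remainder Theorem:
M = product of moduli = 185
For equation 1: M_1 = 37, 37 ≡ 2 (mod 5), inverse of 37 mod 5 is 3 (check: 2 × 3 = 6 ≡ 1 (mod 5))
For equation 2: M_2 = 5, 5 ≡ 5 (mod 37), inverse of 5 mod 37 is 15 (check: 5 × 15 = 75 ≡ 1 (mod 37))
Combine: y ≡ Σ r_i×M_i×(M_i⁻¹ mod m_i) = 0×37×3 + 33×5×15 = 0 + 2475 = 2475
2475 mod 185 = 70
y ≡ 70 (mod 185)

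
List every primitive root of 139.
Primitive roots mod 139: {2, 3, 12, 15, 17, 18, 19, 21, 22, 26, 32, 40, 50, 53, 56, 58, 61, 68, 70, 72, 73, 85, 88, 90, 92, 93, 98, 101, 102, 104, 108, 109, 110, 111, 114, 115, 119, 123, 126, 128, 130, 132, 134, 135}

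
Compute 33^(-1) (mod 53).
33^(-1) ≡ 45 (mod 53). Verification: 33 × 45 = 1485 ≡ 1 (mod 53)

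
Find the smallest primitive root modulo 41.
p - 1 = 40 has prime divisors 2, 5. h is a primitive root mod 41 iff h^(40/q) ≢ 1 (mod 41) for each such q.
h = 2: 2^20 ≡ 1, 2^8 ≡ 10 (mod 41); 2^20 ≡ 1, so not a primitive root.
h = 3: 3^20 ≡ 40, 3^8 ≡ 1 (mod 41); 3^8 ≡ 1, so not a primitive root.
h = 4: 4^20 ≡ 1, 4^8 ≡ 18 (mod 41); 4^20 ≡ 1, so not a primitive root.
h = 5: 5^20 ≡ 1, 5^8 ≡ 18 (mod 41); 5^20 ≡ 1, so not a primitive root.
h = 6: 6^20 ≡ 40, 6^8 ≡ 10 (mod 41); none is 1, so 6 has order 40 and is a primitive root.
The smallest primitive root mod 41 is g = 6.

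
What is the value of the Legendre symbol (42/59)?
(42/59) = 42^{29} mod 59 = -1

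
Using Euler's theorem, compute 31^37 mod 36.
By Euler: 31^{12} ≡ 1 (mod 36) since gcd(31, 36) = 1. 37 = 3×12 + 1. So 31^{37} ≡ 31^{1} ≡ 31 (mod 36)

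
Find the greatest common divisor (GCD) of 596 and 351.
1

Using the Euclidean algorithm:
596 = 1 × 351 + 245
351 = 1 × 245 + 106
245 = 2 × 106 + 33
106 = 3 × 33 + 7
33 = 4 × 7 + 5
7 = 1 × 5 + 2
5 = 2 × 2 + 1
2 = 2 × 1 + 0

GCD(596, 351) = 1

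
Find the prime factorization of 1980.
2^2 × 3^2 × 5 × 11

Divide by primes starting from smallest:
1980 ÷ 2 = 990
990 ÷ 2 = 495
495 ÷ 3 = 165
165 ÷ 3 = 55
55 ÷ 5 = 11
11 ÷ 11 = 1

1980 = 2^2 × 3^2 × 5 × 11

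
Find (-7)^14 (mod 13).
Using Fermat: (-7)^{12} ≡ 1 (mod 13). 14 ≡ 2 (mod 12). So (-7)^{14} ≡ (-7)^{2} ≡ 10 (mod 13)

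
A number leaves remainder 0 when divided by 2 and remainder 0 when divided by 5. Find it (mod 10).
M = 2 × 5 = 10. M₁ = 5, y₁ ≡ 1 (mod 2). M₂ = 2, y₂ ≡ 3 (mod 5). z = 0×5×1 + 0×2×3 ≡ 0 (mod 10)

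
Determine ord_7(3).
Powers of 3 mod 7: 3^1≡3, 3^2≡2, 3^3≡6, 3^4≡4, 3^5≡5, 3^6≡1. Order = 6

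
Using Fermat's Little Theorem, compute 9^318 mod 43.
By Fermat: 9^{42} ≡ 1 (mod 43). 318 ≡ 24 (mod 42). So 9^{318} ≡ 9^{24} ≡ 41 (mod 43)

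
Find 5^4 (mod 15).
4 = 4 (binary 100). Repeated squaring mod 15: 5^1 ≡ 5; 5^2 ≡ 5² = 25 ≡ 10; 5^4 ≡ 10² = 100 ≡ 10. So 5^4 ≡ 10 (mod 15).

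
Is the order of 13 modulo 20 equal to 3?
No, the actual order is 4, not 3.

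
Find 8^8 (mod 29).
8 = 8 (binary 1000). Repeated squaring mod 29: 8^1 ≡ 8; 8^2 ≡ 8² = 64 ≡ 6; 8^4 ≡ 6² = 36 ≡ 7; 8^8 ≡ 7² = 49 ≡ 20. So 8^8 ≡ 20 (mod 29).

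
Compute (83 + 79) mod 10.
2

(83 + 79) = 162
162 mod 10 = 2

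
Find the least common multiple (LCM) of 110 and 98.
5390

First find GCD(110, 98) using the Euclidean algorithm:
110 = 1 × 98 + 12
98 = 8 × 12 + 2
12 = 6 × 2 + 0
GCD(110, 98) = 2

LCM formula: LCM(a, b) = (a × b) / GCD(a, b)
LCM(110, 98) = (110 × 98) / 2
LCM(110, 98) = 10780 / 2
LCM(110, 98) = 5390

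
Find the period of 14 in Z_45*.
Powers of 14 mod 45: 14^1≡14, 14^2≡16, 14^3≡44, 14^4≡31, 14^5≡29, 14^6≡1. Order = 6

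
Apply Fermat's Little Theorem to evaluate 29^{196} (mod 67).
29

By Fermat's Little Theorem, a^(p-1) ≡ 1 (mod p) for prime p and gcd(a, p) = 1
Here p = 67, so 29^66 ≡ 1 (mod 67)
We can reduce the exponent: 196 mod 66 = 64
So 29^196 ≡ 29^64 (mod 67)
Computing: 29^64 mod 67 = 29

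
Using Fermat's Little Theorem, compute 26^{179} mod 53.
8

By Fermat's Little Theorem, a^(p-1) ≡ 1 (mod p) for prime p and gcd(a, p) = 1
Here p = 53, so 26^52 ≡ 1 (mod 53)
We can reduce the exponent: 179 mod 52 = 23
So 26^179 ≡ 26^23 (mod 53)
Computing: 26^23 mod 53 = 8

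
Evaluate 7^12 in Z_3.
Using Fermat: 7^{2} ≡ 1 (mod 3). 12 ≡ 0 (mod 2). So 7^{12} ≡ 7^{0} ≡ 1 (mod 3)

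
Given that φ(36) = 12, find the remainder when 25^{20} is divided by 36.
By Euler: 25^{12} ≡ 1 (mod 36) since gcd(25, 36) = 1. 20 = 1×12 + 8. So 25^{20} ≡ 25^{8} ≡ 13 (mod 36)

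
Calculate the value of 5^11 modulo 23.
Using repeated squaring. 11 = 8 + 2 + 1 (binary 1011). Repeated squaring mod 23: 5^1 ≡ 5; 5^2 ≡ 5² = 25 ≡ 2; 5^4 ≡ 2² = 4 ≡ 4; 5^8 ≡ 4² = 16 ≡ 16. Multiply: 5^11 = 5^8 × 5^2 × 5^1 ≡ 16 × 2 × 5 (mod 23): 16 × 2 = 32 ≡ 9; 9 × 5 = 45 ≡ 22. So 5^11 ≡ 22 (mod 23).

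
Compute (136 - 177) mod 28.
15

(136 - 177) = -41
-41 mod 28 = 15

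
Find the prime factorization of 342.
2 × 3^2 × 19

Divide by primes starting from smallest:
342 ÷ 2 = 171
171 ÷ 3 = 57
57 ÷ 3 = 19
19 ÷ 19 = 1

342 = 2 × 3^2 × 19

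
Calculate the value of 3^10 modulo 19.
10 = 8 + 2 (binary 1010). Repeated squaring mod 19: 3^1 ≡ 3; 3^2 ≡ 3² = 9 ≡ 9; 3^4 ≡ 9² = 81 ≡ 5; 3^8 ≡ 5² = 25 ≡ 6. Multiply: 3^10 = 3^8 × 3^2 ≡ 6 × 9 (mod 19): 6 × 9 = 54 ≡ 16. So 3^10 ≡ 16 (mod 19).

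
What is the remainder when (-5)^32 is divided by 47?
Using repeated squaring. (-5) ≡ 42 (mod 47). 32 = 32 (binary 100000). Repeated squaring mod 47: 42^1 ≡ 42; 42^2 ≡ 42² = 1764 ≡ 25; 42^4 ≡ 25² = 625 ≡ 14; 42^8 ≡ 14² = 196 ≡ 8; 42^16 ≡ 8² = 64 ≡ 17; 42^32 ≡ 17² = 289 ≡ 7. So (-5)^32 ≡ 7 (mod 47).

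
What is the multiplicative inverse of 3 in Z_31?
21

Using Extended Euclidean Algorithm:
gcd(3, 31) = 1
Bezout coefficients: 3 × -10 + 31 × 1 = 1
So 3 × -10 ≡ 1 (mod 31)
The inverse is -10 mod 31 = 21
Verification: 3 × 21 = 63 = 2 × 31 + 1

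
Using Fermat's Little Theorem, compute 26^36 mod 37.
By Fermat's Little Theorem, 26^{36} ≡ 1 (mod 37) since 37 is prime and gcd(26, 37) = 1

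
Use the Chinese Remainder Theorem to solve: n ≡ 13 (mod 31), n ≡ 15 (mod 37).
385

Using the Chinese Remainder Theorem:
M = product of moduli = 1147
For equation 1: M_1 = 37, 37 ≡ 6 (mod 31), inverse of 37 mod 31 is 26 (check: 6 × 26 = 156 ≡ 1 (mod 31))
For equation 2: M_2 = 31, 31 ≡ 31 (mod 37), inverse of 31 mod 37 is 6 (check: 31 × 6 = 186 ≡ 1 (mod 37))
Combine: n ≡ Σ r_i×M_i×(M_i⁻¹ mod m_i) = 13×37×26 + 15×31×6 = 12506 + 2790 = 15296
15296 mod 1147 = 385
n ≡ 385 (mod 1147)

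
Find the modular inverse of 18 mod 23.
18^(-1) ≡ 9 (mod 23). Verification: 18 × 9 = 162 ≡ 1 (mod 23)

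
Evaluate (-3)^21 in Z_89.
Using repeated squaring. (-3) ≡ 86 (mod 89). 21 = 16 + 4 + 1 (binary 10101). Repeated squaring mod 89: 86^1 ≡ 86; 86^2 ≡ 86² = 7396 ≡ 9; 86^4 ≡ 9² = 81 ≡ 81; 86^8 ≡ 81² = 6561 ≡ 64; 86^16 ≡ 64² = 4096 ≡ 2. Multiply: (-3)^21 ≡ 86^16 × 86^4 × 86^1 ≡ 2 × 81 × 86 (mod 89): 2 × 81 = 162 ≡ 73; 73 × 86 = 6278 ≡ 48. So (-3)^21 ≡ 48 (mod 89).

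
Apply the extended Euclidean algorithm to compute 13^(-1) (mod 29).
Extended GCD: 13(9) + 29(-4) = 1. So 13^(-1) ≡ 9 ≡ 9 (mod 29). Verify: 13 × 9 = 117 ≡ 1 (mod 29)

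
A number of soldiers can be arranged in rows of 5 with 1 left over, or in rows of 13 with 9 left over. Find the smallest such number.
M = 5 × 13 = 65. M₁ = 13, y₁ ≡ 2 (mod 5). M₂ = 5, y₂ ≡ 8 (mod 13). m = 1×13×2 + 9×5×8 ≡ 61 (mod 65). The smallest positive such number is 61.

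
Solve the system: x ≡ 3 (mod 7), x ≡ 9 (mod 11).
M = 7 × 11 = 77. M₁ = 11, y₁ ≡ 2 (mod 7). M₂ = 7, y₂ ≡ 8 (mod 11). x = 3×11×2 + 9×7×8 ≡ 31 (mod 77)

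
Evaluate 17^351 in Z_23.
Using Fermat: 17^{22} ≡ 1 (mod 23). 351 ≡ 21 (mod 22). So 17^{351} ≡ 17^{21} ≡ 19 (mod 23)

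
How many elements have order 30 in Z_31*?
Number of primitive roots mod 31 = φ(30) = 8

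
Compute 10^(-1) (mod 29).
3

Using Extended Euclidean Algorithm:
gcd(10, 29) = 1
Bezout coefficients: 10 × 3 + 29 × -1 = 1
So 10 × 3 ≡ 1 (mod 29)
The inverse is 3 mod 29 = 3
Verification: 10 × 3 = 30 = 1 × 29 + 1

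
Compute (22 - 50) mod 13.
11

(22 - 50) = -28
-28 mod 13 = 11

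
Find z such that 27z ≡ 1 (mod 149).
27^(-1) ≡ 138 (mod 149). Verification: 27 × 138 = 3726 ≡ 1 (mod 149)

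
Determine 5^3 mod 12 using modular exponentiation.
3 = 2 + 1 (binary 11). Repeated squaring mod 12: 5^1 ≡ 5; 5^2 ≡ 5² = 25 ≡ 1. Multiply: 5^3 = 5^2 × 5^1 ≡ 1 × 5 (mod 12): 1 × 5 = 5 ≡ 5. So 5^3 ≡ 5 (mod 12).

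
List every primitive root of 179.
Primitive roots mod 179: {2, 6, 7, 8, 10, 11, 18, 21, 23, 24, 26, 28, 30, 32, 33, 34, 35, 37, 38, 40, 41, 44, 50, 53, 54, 55, 58, 62, 63, 69, 71, 72, 73, 78, 79, 84, 86, 90, 91, 92, 94, 96, 97, 98, 99, 102, 103, 104, 105, 109, 111, 112, 113, 114, 115, 118, 119, 120, 122, 123, 127, 128, 130, 131, 132, 133, 134, 136, 137, 140, 143, 148, 150, 152, 154, 157, 159, 160, 162, 163, 164, 165, 166, 167, 170, 174, 175, 176}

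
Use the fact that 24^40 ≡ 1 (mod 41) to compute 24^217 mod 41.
By Fermat: 24^{40} ≡ 1 (mod 41). 217 = 5×40 + 17. So 24^{217} ≡ 24^{17} ≡ 35 (mod 41)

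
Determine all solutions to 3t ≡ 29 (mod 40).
23

Since gcd(3, 40) = 1 divides 29, a solution exists.
Multiply both sides by the inverse of 3 mod 40:
  3^(-1) mod 40 = 27
  x ≡ 27 × 29 ≡ 783 ≡ 23 (mod 40)
Verification: 3 × 23 = 69 = 1 × 40 + 29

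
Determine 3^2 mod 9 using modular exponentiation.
2 = 2 (binary 10). Repeated squaring mod 9: 3^1 ≡ 3; 3^2 ≡ 3² = 9 ≡ 0. So 3^2 ≡ 0 (mod 9).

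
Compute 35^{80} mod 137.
74

Using successive squaring:
Binary expansion of 80: 1010000
Powers of 35 mod 137 (each is the square of the previous):
  35^1 ≡ 35 (mod 137)
  35^2 ≡ 35² = 1225 ≡ 129 (mod 137)
  35^4 ≡ 129² = 16641 ≡ 64 (mod 137)
  35^8 ≡ 64² = 4096 ≡ 123 (mod 137)
  35^16 ≡ 123² = 15129 ≡ 59 (mod 137)
  35^32 ≡ 59² = 3481 ≡ 56 (mod 137)
  35^64 ≡ 56² = 3136 ≡ 122 (mod 137)
80 = 64 + 16, so 35^80 = 35^64 × 35^16 ≡ 122 × 59 (mod 137)
Multiplying step by step:
  122 × 59 = 7198 ≡ 74 (mod 137)
Result: 35^80 ≡ 74 (mod 137)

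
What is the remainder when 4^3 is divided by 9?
3 = 2 + 1 (binary 11). Repeated squaring mod 9: 4^1 ≡ 4; 4^2 ≡ 4² = 16 ≡ 7. Multiply: 4^3 = 4^2 × 4^1 ≡ 7 × 4 (mod 9): 7 × 4 = 28 ≡ 1. So 4^3 ≡ 1 (mod 9).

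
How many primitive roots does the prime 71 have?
Number of primitive roots mod 71 = φ(70) = 24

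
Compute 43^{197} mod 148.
43

Using successive squaring:
Binary expansion of 197: 11000101
Powers of 43 mod 148 (each is the square of the previous):
  43^1 ≡ 43 (mod 148)
  43^2 ≡ 43² = 1849 ≡ 73 (mod 148)
  43^4 ≡ 73² = 5329 ≡ 1 (mod 148)
  43^8 ≡ 1² = 1 ≡ 1 (mod 148)
  43^16 ≡ 1² = 1 ≡ 1 (mod 148)
  43^32 ≡ 1² = 1 ≡ 1 (mod 148)
  43^64 ≡ 1² = 1 ≡ 1 (mod 148)
  43^128 ≡ 1² = 1 ≡ 1 (mod 148)
197 = 128 + 64 + 4 + 1, so 43^197 = 43^128 × 43^64 × 43^4 × 43^1 ≡ 1 × 1 × 1 × 43 (mod 148)
Multiplying step by step:
  1 × 1 = 1 ≡ 1 (mod 148)
  1 × 1 = 1 ≡ 1 (mod 148)
  1 × 43 = 43 ≡ 43 (mod 148)
Result: 43^197 ≡ 43 (mod 148)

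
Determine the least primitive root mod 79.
p - 1 = 78 has prime divisors 2, 3, 13. h is a primitive root mod 79 iff h^(78/q) ≢ 1 (mod 79) for each such q.
h = 2: 2^39 ≡ 1, 2^26 ≡ 23, 2^6 ≡ 64 (mod 79); 2^39 ≡ 1, so not a primitive root.
h = 3: 3^39 ≡ 78, 3^26 ≡ 23, 3^6 ≡ 18 (mod 79); none is 1, so 3 has order 78 and is a primitive root.
The smallest primitive root mod 79 is g = 3.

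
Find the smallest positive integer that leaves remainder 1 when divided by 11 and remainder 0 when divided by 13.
M = 11 × 13 = 143. M₁ = 13, y₁ ≡ 6 (mod 11). M₂ = 11, y₂ ≡ 6 (mod 13). z = 1×13×6 + 0×11×6 ≡ 78 (mod 143). The smallest positive such number is 78.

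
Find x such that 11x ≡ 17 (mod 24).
19

Since gcd(11, 24) = 1 divides 17, a solution exists.
Multiply both sides by the inverse of 11 mod 24:
  11^(-1) mod 24 = 11
  x ≡ 11 × 17 ≡ 187 ≡ 19 (mod 24)
Verification: 11 × 19 = 209 = 8 × 24 + 17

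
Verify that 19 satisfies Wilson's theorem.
(18)! mod 19 = 18. Since this equals -1 (mod 19), Wilson confirms 19 is prime.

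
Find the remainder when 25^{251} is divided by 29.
By Fermat: 25^{28} ≡ 1 (mod 29). 251 = 8×28 + 27. So 25^{251} ≡ 25^{27} ≡ 7 (mod 29)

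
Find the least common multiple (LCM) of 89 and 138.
12282

First find GCD(89, 138) using the Euclidean algorithm:
89 = 0 × 138 + 89
138 = 1 × 89 + 49
89 = 1 × 49 + 40
49 = 1 × 40 + 9
40 = 4 × 9 + 4
9 = 2 × 4 + 1
4 = 4 × 1 + 0
GCD(89, 138) = 1

LCM formula: LCM(a, b) = (a × b) / GCD(a, b)
LCM(89, 138) = (89 × 138) / 1
LCM(89, 138) = 12282 / 1
LCM(89, 138) = 12282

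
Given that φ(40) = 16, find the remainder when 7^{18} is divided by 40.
By Euler: 7^{16} ≡ 1 (mod 40) since gcd(7, 40) = 1. 18 = 1×16 + 2. So 7^{18} ≡ 7^{2} ≡ 9 (mod 40)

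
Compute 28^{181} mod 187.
61

Using successive squaring:
Binary expansion of 181: 10110101
Powers of 28 mod 187 (each is the square of the previous):
  28^1 ≡ 28 (mod 187)
  28^2 ≡ 28² = 784 ≡ 36 (mod 187)
  28^4 ≡ 36² = 1296 ≡ 174 (mod 187)
  28^8 ≡ 174² = 30276 ≡ 169 (mod 187)
  28^16 ≡ 169² = 28561 ≡ 137 (mod 187)
  28^32 ≡ 137² = 18769 ≡ 69 (mod 187)
  28^64 ≡ 69² = 4761 ≡ 86 (mod 187)
  28^128 ≡ 86² = 7396 ≡ 103 (mod 187)
181 = 128 + 32 + 16 + 4 + 1, so 28^181 = 28^128 × 28^32 × 28^16 × 28^4 × 28^1 ≡ 103 × 69 × 137 × 174 × 28 (mod 187)
Multiplying step by step:
  103 × 69 = 7107 ≡ 1 (mod 187)
  1 × 137 = 137 ≡ 137 (mod 187)
  137 × 174 = 23838 ≡ 89 (mod 187)
  89 × 28 = 2492 ≡ 61 (mod 187)
Result: 28^181 ≡ 61 (mod 187)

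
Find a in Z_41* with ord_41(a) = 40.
6 has order 40 mod 41 since 6^{40} ≡ 1 (mod 41) and no smaller power works.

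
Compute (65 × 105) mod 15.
0

(65 × 105) = 6825
6825 mod 15 = 0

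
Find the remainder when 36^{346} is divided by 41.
By Fermat: 36^{40} ≡ 1 (mod 41). 346 = 8×40 + 26. So 36^{346} ≡ 36^{26} ≡ 4 (mod 41)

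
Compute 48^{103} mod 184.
16

Using successive squaring:
Binary expansion of 103: 1100111
Powers of 48 mod 184 (each is the square of the previous):
  48^1 ≡ 48 (mod 184)
  48^2 ≡ 48² = 2304 ≡ 96 (mod 184)
  48^4 ≡ 96² = 9216 ≡ 16 (mod 184)
  48^8 ≡ 16² = 256 ≡ 72 (mod 184)
  48^16 ≡ 72² = 5184 ≡ 32 (mod 184)
  48^32 ≡ 32² = 1024 ≡ 104 (mod 184)
  48^64 ≡ 104² = 10816 ≡ 144 (mod 184)
103 = 64 + 32 + 4 + 2 + 1, so 48^103 = 48^64 × 48^32 × 48^4 × 48^2 × 48^1 ≡ 144 × 104 × 16 × 96 × 48 (mod 184)
Multiplying step by step:
  144 × 104 = 14976 ≡ 72 (mod 184)
  72 × 16 = 1152 ≡ 48 (mod 184)
  48 × 96 = 4608 ≡ 8 (mod 184)
  8 × 48 = 384 ≡ 16 (mod 184)
Result: 48^103 ≡ 16 (mod 184)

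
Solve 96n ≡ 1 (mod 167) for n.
96^(-1) ≡ 127 (mod 167). Verification: 96 × 127 = 12192 ≡ 1 (mod 167)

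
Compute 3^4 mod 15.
4 = 4 (binary 100). Repeated squaring mod 15: 3^1 ≡ 3; 3^2 ≡ 3² = 9 ≡ 9; 3^4 ≡ 9² = 81 ≡ 6. So 3^4 ≡ 6 (mod 15).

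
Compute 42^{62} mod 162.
0

Using successive squaring:
Binary expansion of 62: 111110
Powers of 42 mod 162 (each is the square of the previous):
  42^1 ≡ 42 (mod 162)
  42^2 ≡ 42² = 1764 ≡ 144 (mod 162)
  42^4 ≡ 144² = 20736 ≡ 0 (mod 162)
  42^8 ≡ 0² = 0 ≡ 0 (mod 162)
  42^16 ≡ 0² = 0 ≡ 0 (mod 162)
  42^32 ≡ 0² = 0 ≡ 0 (mod 162)
62 = 32 + 16 + 8 + 4 + 2, so 42^62 = 42^32 × 42^16 × 42^8 × 42^4 × 42^2 ≡ 0 × 0 × 0 × 0 × 144 (mod 162)
Multiplying step by step:
  0 × 0 = 0 ≡ 0 (mod 162)
  0 × 0 = 0 ≡ 0 (mod 162)
  0 × 0 = 0 ≡ 0 (mod 162)
  0 × 144 = 0 ≡ 0 (mod 162)
Result: 42^62 ≡ 0 (mod 162)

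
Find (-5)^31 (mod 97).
Using repeated squaring. (-5) ≡ 92 (mod 97). 31 = 16 + 8 + 4 + 2 + 1 (binary 11111). Repeated squaring mod 97: 92^1 ≡ 92; 92^2 ≡ 92² = 8464 ≡ 25; 92^4 ≡ 25² = 625 ≡ 43; 92^8 ≡ 43² = 1849 ≡ 6; 92^16 ≡ 6² = 36 ≡ 36. Multiply: (-5)^31 ≡ 92^16 × 92^8 × 92^4 × 92^2 × 92^1 ≡ 36 × 6 × 43 × 25 × 92 (mod 97): 36 × 6 = 216 ≡ 22; 22 × 43 = 946 ≡ 73; 73 × 25 = 1825 ≡ 79; 79 × 92 = 7268 ≡ 90. So (-5)^31 ≡ 90 (mod 97).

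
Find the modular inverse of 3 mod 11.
3^(-1) ≡ 4 (mod 11). Verification: 3 × 4 = 12 ≡ 1 (mod 11)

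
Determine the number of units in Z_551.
504

Prime factorization: 551 = 19 × 29
Using the formula φ(n) = n × Π(1 - 1/p) for each prime factor p:
φ(551) = 551 × (1 - 1/19) × (1 - 1/29)
φ(551) = 504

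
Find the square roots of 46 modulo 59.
The square roots of 46 mod 59 are 20 and 39. Verify: 20² = 400 ≡ 46 (mod 59)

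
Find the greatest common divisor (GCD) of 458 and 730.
2

Using the Euclidean algorithm:
458 = 0 × 730 + 458
730 = 1 × 458 + 272
458 = 1 × 272 + 186
272 = 1 × 186 + 86
186 = 2 × 86 + 14
86 = 6 × 14 + 2
14 = 7 × 2 + 0

GCD(458, 730) = 2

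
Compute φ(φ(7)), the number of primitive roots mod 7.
Number of primitive roots mod 7 = φ(6) = 2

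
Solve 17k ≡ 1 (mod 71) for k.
46

Using Extended Euclidean Algorithm:
gcd(17, 71) = 1
Bezout coefficients: 17 × -25 + 71 × 6 = 1
So 17 × -25 ≡ 1 (mod 71)
The inverse is -25 mod 71 = 46
Verification: 17 × 46 = 782 = 11 × 71 + 1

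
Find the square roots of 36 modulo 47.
The square roots of 36 mod 47 are 6 and 41. Verify: 6² = 36 ≡ 36 (mod 47)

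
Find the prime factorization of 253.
11 × 23

Divide by primes starting from smallest:
253 ÷ 11 = 23
23 ÷ 23 = 1

253 = 11 × 23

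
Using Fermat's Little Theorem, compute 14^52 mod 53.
By Fermat's Little Theorem, 14^{52} ≡ 1 (mod 53) since 53 is prime and gcd(14, 53) = 1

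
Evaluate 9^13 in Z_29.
Using repeated squaring. 13 = 8 + 4 + 1 (binary 1101). Repeated squaring mod 29: 9^1 ≡ 9; 9^2 ≡ 9² = 81 ≡ 23; 9^4 ≡ 23² = 529 ≡ 7; 9^8 ≡ 7² = 49 ≡ 20. Multiply: 9^13 = 9^8 × 9^4 × 9^1 ≡ 20 × 7 × 9 (mod 29): 20 × 7 = 140 ≡ 24; 24 × 9 = 216 ≡ 13. So 9^13 ≡ 13 (mod 29).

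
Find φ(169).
156

Prime factorization: 169 = 13^2
Using the formula φ(n) = n × Π(1 - 1/p) for each prime factor p:
φ(169) = 169 × (1 - 1/13)
φ(169) = 156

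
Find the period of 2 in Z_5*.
Powers of 2 mod 5: 2^1≡2, 2^2≡4, 2^3≡3, 2^4≡1. Order = 4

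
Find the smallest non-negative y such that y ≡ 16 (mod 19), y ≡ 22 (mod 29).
225

Using the Chinese Remainder Theorem:
M = product of moduli = 551
For equation 1: M_1 = 29, 29 ≡ 10 (mod 19), inverse of 29 mod 19 is 2 (check: 10 × 2 = 20 ≡ 1 (mod 19))
For equation 2: M_2 = 19, 19 ≡ 19 (mod 29), inverse of 19 mod 29 is 26 (check: 19 × 26 = 494 ≡ 1 (mod 29))
Combine: y ≡ Σ r_i×M_i×(M_i⁻¹ mod m_i) = 16×29×2 + 22×19×26 = 928 + 10868 = 11796
11796 mod 551 = 225
y ≡ 225 (mod 551)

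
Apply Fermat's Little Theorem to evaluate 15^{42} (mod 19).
11

By Fermat's Little Theorem, a^(p-1) ≡ 1 (mod p) for prime p and gcd(a, p) = 1
Here p = 19, so 15^18 ≡ 1 (mod 19)
We can reduce the exponent: 42 mod 18 = 6
So 15^42 ≡ 15^6 (mod 19)
Computing: 15^6 mod 19 = 11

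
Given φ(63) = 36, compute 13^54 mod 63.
By Euler: 13^{36} ≡ 1 (mod 63) since gcd(13, 63) = 1. 54 = 1×36 + 18. So 13^{54} ≡ 13^{18} ≡ 1 (mod 63)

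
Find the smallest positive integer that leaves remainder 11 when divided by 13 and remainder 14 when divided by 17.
M = 13 × 17 = 221. M₁ = 17, y₁ ≡ 10 (mod 13). M₂ = 13, y₂ ≡ 4 (mod 17). y = 11×17×10 + 14×13×4 ≡ 167 (mod 221). The smallest positive such number is 167.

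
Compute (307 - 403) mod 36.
12

(307 - 403) = -96
-96 mod 36 = 12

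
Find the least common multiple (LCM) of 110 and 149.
16390

First find GCD(110, 149) using the Euclidean algorithm:
110 = 0 × 149 + 110
149 = 1 × 110 + 39
110 = 2 × 39 + 32
39 = 1 × 32 + 7
32 = 4 × 7 + 4
7 = 1 × 4 + 3
4 = 1 × 3 + 1
3 = 3 × 1 + 0
GCD(110, 149) = 1

LCM formula: LCM(a, b) = (a × b) / GCD(a, b)
LCM(110, 149) = (110 × 149) / 1
LCM(110, 149) = 16390 / 1
LCM(110, 149) = 16390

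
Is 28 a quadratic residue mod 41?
By Euler's criterion: 28^{20} ≡ 40 (mod 41). Since this equals -1 (≡ 40), 28 is not a QR.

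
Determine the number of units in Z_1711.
1624

Prime factorization: 1711 = 29 × 59
Using the formula φ(n) = n × Π(1 - 1/p) for each prime factor p:
φ(1711) = 1711 × (1 - 1/29) × (1 - 1/59)
φ(1711) = 1624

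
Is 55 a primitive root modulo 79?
No

To verify, check if 55^(78/q) ≢ 1 (mod 79) for each prime divisor q of 78
Divisors of 78 = 78: [1, 2, 3, 6, 13, 26, 39, 78]
  55^(78/2) = 55^39 ≡ 1 (mod 79)
  55^(78/3) = 55^26 ≡ 23 (mod 79)
  55^(78/13) = 55^6 ≡ 1 (mod 79)
Conclusion: 55 is not a primitive root modulo 79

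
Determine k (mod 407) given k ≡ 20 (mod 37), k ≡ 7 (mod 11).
205

Using the Chinese Remainder Theorem:
M = product of moduli = 407
For equation 1: M_1 = 11, 11 ≡ 11 (mod 37), inverse of 11 mod 37 is 27 (check: 11 × 27 = 297 ≡ 1 (mod 37))
For equation 2: M_2 = 37, 37 ≡ 4 (mod 11), inverse of 37 mod 11 is 3 (check: 4 × 3 = 12 ≡ 1 (mod 11))
Combine: k ≡ Σ r_i×M_i×(M_i⁻¹ mod m_i) = 20×11×27 + 7×37×3 = 5940 + 777 = 6717
6717 mod 407 = 205
k ≡ 205 (mod 407)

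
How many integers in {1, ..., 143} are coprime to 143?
120

Prime factorization: 143 = 11 × 13
Using the formula φ(n) = n × Π(1 - 1/p) for each prime factor p:
φ(143) = 143 × (1 - 1/11) × (1 - 1/13)
φ(143) = 120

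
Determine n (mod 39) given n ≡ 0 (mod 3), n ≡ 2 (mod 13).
15

Using the Chinese Remainder Theorem:
M = product of moduli = 39
For equation 1: M_1 = 13, 13 ≡ 1 (mod 3), inverse of 13 mod 3 is 1 (check: 1 × 1 = 1 ≡ 1 (mod 3))
For equation 2: M_2 = 3, 3 ≡ 3 (mod 13), inverse of 3 mod 13 is 9 (check: 3 × 9 = 27 ≡ 1 (mod 13))
Combine: n ≡ Σ r_i×M_i×(M_i⁻¹ mod m_i) = 0×13×1 + 2×3×9 = 0 + 54 = 54
54 mod 39 = 15
n ≡ 15 (mod 39)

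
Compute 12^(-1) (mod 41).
12^(-1) ≡ 24 (mod 41). Verification: 12 × 24 = 288 ≡ 1 (mod 41)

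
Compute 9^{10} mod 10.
1

Using successive squaring:
Binary expansion of 10: 1010
Powers of 9 mod 10 (each is the square of the previous):
  9^1 ≡ 9 (mod 10)
  9^2 ≡ 9² = 81 ≡ 1 (mod 10)
  9^4 ≡ 1² = 1 ≡ 1 (mod 10)
  9^8 ≡ 1² = 1 ≡ 1 (mod 10)
10 = 8 + 2, so 9^10 = 9^8 × 9^2 ≡ 1 × 1 (mod 10)
Multiplying step by step:
  1 × 1 = 1 ≡ 1 (mod 10)
Result: 9^10 ≡ 1 (mod 10)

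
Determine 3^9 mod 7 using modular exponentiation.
9 = 8 + 1 (binary 1001). Repeated squaring mod 7: 3^1 ≡ 3; 3^2 ≡ 3² = 9 ≡ 2; 3^4 ≡ 2² = 4 ≡ 4; 3^8 ≡ 4² = 16 ≡ 2. Multiply: 3^9 = 3^8 × 3^1 ≡ 2 × 3 (mod 7): 2 × 3 = 6 ≡ 6. So 3^9 ≡ 6 (mod 7).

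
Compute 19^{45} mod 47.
5

Using successive squaring:
Binary expansion of 45: 101101
Powers of 19 mod 47 (each is the square of the previous):
  19^1 ≡ 19 (mod 47)
  19^2 ≡ 19² = 361 ≡ 32 (mod 47)
  19^4 ≡ 32² = 1024 ≡ 37 (mod 47)
  19^8 ≡ 37² = 1369 ≡ 6 (mod 47)
  19^16 ≡ 6² = 36 ≡ 36 (mod 47)
  19^32 ≡ 36² = 1296 ≡ 27 (mod 47)
45 = 32 + 8 + 4 + 1, so 19^45 = 19^32 × 19^8 × 19^4 × 19^1 ≡ 27 × 6 × 37 × 19 (mod 47)
Multiplying step by step:
  27 × 6 = 162 ≡ 21 (mod 47)
  21 × 37 = 777 ≡ 25 (mod 47)
  25 × 19 = 475 ≡ 5 (mod 47)
Result: 19^45 ≡ 5 (mod 47)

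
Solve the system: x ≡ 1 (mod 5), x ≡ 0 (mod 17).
M = 5 × 17 = 85. M₁ = 17, y₁ ≡ 3 (mod 5). M₂ = 5, y₂ ≡ 7 (mod 17). x = 1×17×3 + 0×5×7 ≡ 51 (mod 85)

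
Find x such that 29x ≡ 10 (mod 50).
40

Since gcd(29, 50) = 1 divides 10, a solution exists.
Multiply both sides by the inverse of 29 mod 50:
  29^(-1) mod 50 = 19
  x ≡ 19 × 10 ≡ 190 ≡ 40 (mod 50)
Verification: 29 × 40 = 1160 = 23 × 50 + 10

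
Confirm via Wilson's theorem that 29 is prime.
(28)! mod 29 = 28. Since this equals -1 (mod 29), Wilson confirms 29 is prime.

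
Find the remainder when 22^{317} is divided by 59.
By Fermat: 22^{58} ≡ 1 (mod 59). 317 = 5×58 + 27. So 22^{317} ≡ 22^{27} ≡ 5 (mod 59)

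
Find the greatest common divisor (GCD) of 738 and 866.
2

Using the Euclidean algorithm:
738 = 0 × 866 + 738
866 = 1 × 738 + 128
738 = 5 × 128 + 98
128 = 1 × 98 + 30
98 = 3 × 30 + 8
30 = 3 × 8 + 6
8 = 1 × 6 + 2
6 = 3 × 2 + 0

GCD(738, 866) = 2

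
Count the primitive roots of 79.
24

The number of primitive roots modulo p is φ(p-1) = φ(78)
φ(78) = 24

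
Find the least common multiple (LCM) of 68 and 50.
1700

First find GCD(68, 50) using the Euclidean algorithm:
68 = 1 × 50 + 18
50 = 2 × 18 + 14
18 = 1 × 14 + 4
14 = 3 × 4 + 2
4 = 2 × 2 + 0
GCD(68, 50) = 2

LCM formula: LCM(a, b) = (a × b) / GCD(a, b)
LCM(68, 50) = (68 × 50) / 2
LCM(68, 50) = 3400 / 2
LCM(68, 50) = 1700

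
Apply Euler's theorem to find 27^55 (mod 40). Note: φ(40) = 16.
By Euler: 27^{16} ≡ 1 (mod 40) since gcd(27, 40) = 1. 55 = 3×16 + 7. So 27^{55} ≡ 27^{7} ≡ 3 (mod 40)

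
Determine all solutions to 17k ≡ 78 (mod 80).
14

Since gcd(17, 80) = 1 divides 78, a solution exists.
Multiply both sides by the inverse of 17 mod 80:
  17^(-1) mod 80 = 33
  x ≡ 33 × 78 ≡ 2574 ≡ 14 (mod 80)
Verification: 17 × 14 = 238 = 2 × 80 + 78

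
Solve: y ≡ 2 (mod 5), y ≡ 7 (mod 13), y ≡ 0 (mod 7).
M = 5 × 13 × 7 = 455. M₁ = 91, y₁ ≡ 1 (mod 5). M₂ = 35, y₂ ≡ 3 (mod 13). M₃ = 65, y₃ ≡ 4 (mod 7). y = 2×91×1 + 7×35×3 + 0×65×4 ≡ 7 (mod 455)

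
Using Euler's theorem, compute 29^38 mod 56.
By Euler: 29^{24} ≡ 1 (mod 56) since gcd(29, 56) = 1. 38 = 1×24 + 14. So 29^{38} ≡ 29^{14} ≡ 1 (mod 56)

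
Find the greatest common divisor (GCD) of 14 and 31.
1

Using the Euclidean algorithm:
14 = 0 × 31 + 14
31 = 2 × 14 + 3
14 = 4 × 3 + 2
3 = 1 × 2 + 1
2 = 2 × 1 + 0

GCD(14, 31) = 1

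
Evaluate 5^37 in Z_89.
Using repeated squaring. 37 = 32 + 4 + 1 (binary 100101). Repeated squaring mod 89: 5^1 ≡ 5; 5^2 ≡ 5² = 25 ≡ 25; 5^4 ≡ 25² = 625 ≡ 2; 5^8 ≡ 2² = 4 ≡ 4; 5^16 ≡ 4² = 16 ≡ 16; 5^32 ≡ 16² = 256 ≡ 78. Multiply: 5^37 = 5^32 × 5^4 × 5^1 ≡ 78 × 2 × 5 (mod 89): 78 × 2 = 156 ≡ 67; 67 × 5 = 335 ≡ 68. So 5^37 ≡ 68 (mod 89).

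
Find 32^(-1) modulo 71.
20

Using Extended Euclidean Algorithm:
gcd(32, 71) = 1
Bezout coefficients: 32 × 20 + 71 × -9 = 1
So 32 × 20 ≡ 1 (mod 71)
The inverse is 20 mod 71 = 20
Verification: 32 × 20 = 640 = 9 × 71 + 1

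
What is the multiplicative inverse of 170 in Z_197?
170^(-1) ≡ 124 (mod 197). Verification: 170 × 124 = 21080 ≡ 1 (mod 197)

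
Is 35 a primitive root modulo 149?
p - 1 = 148 has prime divisors 2, 37. Check 35^(148/q) mod 149 for each: 35^(148/2) = 35^74 ≡ 1, 35^(148/37) = 35^4 ≡ 46 (mod 149). Since 35^74 ≡ 1 (mod 149), the order of 35 divides 74 (in fact the order is 74) ≠ 148, so it is not a primitive root.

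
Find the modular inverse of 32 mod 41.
32^(-1) ≡ 9 (mod 41). Verification: 32 × 9 = 288 ≡ 1 (mod 41)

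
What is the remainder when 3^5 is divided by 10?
5 = 4 + 1 (binary 101). Repeated squaring mod 10: 3^1 ≡ 3; 3^2 ≡ 3² = 9 ≡ 9; 3^4 ≡ 9² = 81 ≡ 1. Multiply: 3^5 = 3^4 × 3^1 ≡ 1 × 3 (mod 10): 1 × 3 = 3 ≡ 3. So 3^5 ≡ 3 (mod 10).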